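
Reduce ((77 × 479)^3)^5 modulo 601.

77 × 479 = 36883 ≡ 222 (mod 601)
(222)^3 ≡ 444 (mod 601)
(444)^5 ≡ 169 (mod 601)

169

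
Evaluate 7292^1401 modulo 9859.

5254

7292^1 ≡ 7292 (mod 9859)
7292^2 ≡ 7292^2 = 53173264 ≡ 3677 (mod 9859)
7292^4 ≡ 3677^2 = 13520329 ≡ 3640 (mod 9859)
7292^8 ≡ 3640^2 = 13249600 ≡ 8963 (mod 9859)
7292^16 ≡ 8963^2 = 80335369 ≡ 4237 (mod 9859)
7292^32 ≡ 4237^2 = 17952169 ≡ 8789 (mod 9859)
7292^64 ≡ 8789^2 = 77246521 ≡ 1256 (mod 9859)
7292^128 ≡ 1256^2 = 1577536 ≡ 96 (mod 9859)
7292^256 ≡ 96^2 = 9216 (mod 9859)
7292^512 ≡ 9216^2 = 84934656 ≡ 9230 (mod 9859)
7292^1024 ≡ 9230^2 = 85192900 ≡ 1281 (mod 9859)
7292^1401 = 7292^1024 × 7292^256 × 7292^64 × 7292^32 × 7292^16 × 7292^8 × 7292^1 ≡ 1281 × 9216 × 1256 × 8789 × 4237 × 8963 × 7292 (mod 9859).
Accumulate the product:
1281 × 9216 = 11805696 ≡ 4473
4473 × 1256 = 5618088 ≡ 8317
8317 × 8789 = 73098113 ≡ 3487
3487 × 4237 = 14774419 ≡ 5637
5637 × 8963 = 50524431 ≡ 6915
6915 × 7292 = 50424180 ≡ 5254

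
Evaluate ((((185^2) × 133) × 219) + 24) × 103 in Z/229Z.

(185)^2 ≡ 104 (mod 229)
104 × 133 = 13832 ≡ 92 (mod 229)
92 × 219 = 20148 ≡ 225 (mod 229)
225 + 24 = 249 ≡ 20 (mod 229)
20 × 103 = 2060 ≡ 228 (mod 229)

228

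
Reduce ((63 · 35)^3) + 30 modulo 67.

63 · 35 = 2205 ≡ 61 (mod 67)
(61)^3 ≡ 52 (mod 67)
52 + 30 = 82 ≡ 15 (mod 67)

15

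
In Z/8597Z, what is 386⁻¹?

8597 = 22×386 + 105
386 = 3×105 + 71
105 = 1×71 + 34
71 = 2×34 + 3
34 = 11×3 + 1
3 = 3×1 + 0
gcd(386, 8597) = 1, so the inverse exists.
Bézout: 1 = 125×8597 − 2784×386.
So 386⁻¹ ≡ −2784 ≡ 5813 (mod 8597).

5813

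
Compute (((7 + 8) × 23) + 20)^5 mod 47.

18

7 + 8 = 15
15 × 23 = 345 ≡ 16 (mod 47)
16 + 20 = 36
(36)^5 ≡ 18 (mod 47)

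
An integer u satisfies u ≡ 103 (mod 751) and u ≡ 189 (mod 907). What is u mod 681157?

479992

751⁻¹ mod 907: 751×250 ≡ 1 (mod 907), so 751⁻¹ ≡ 250.
u = 103 + 751×((189 − 103)×250 mod 907) = 103 + 751×639 = 479992.
Check: 479992 mod 751 = 103, 479992 mod 907 = 189. ✓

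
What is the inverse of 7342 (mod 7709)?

Run the extended Euclidean algorithm:
7709 = 1·7342 + 367
7342 = 20·367 + 2
367 = 183·2 + 1
2 = 2·1 + 0
gcd(7342, 7709) = 1, so the inverse exists.
Bézout: 1 = 3661·7709 − 3844·7342.
So 7342⁻¹ ≡ −3844 ≡ 3865 (mod 7709).

3865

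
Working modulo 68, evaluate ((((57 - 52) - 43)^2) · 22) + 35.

47

57 - 52 = 5
5 - 43 = -38 ≡ 30 (mod 68)
(30)^2 ≡ 16 (mod 68)
16 · 22 = 352 ≡ 12 (mod 68)
12 + 35 = 47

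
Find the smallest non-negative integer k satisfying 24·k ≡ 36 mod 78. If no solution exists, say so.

8

gcd(24, 78) = 6, and 6 | 36, so solutions exist.
Divide through by 6: 4·k mod 13 = 6.
4⁻¹ ≡ 10 (mod 13).
k ≡ 10·6 ≡ 8 (mod 13).
The smallest non-negative solution is k = 8.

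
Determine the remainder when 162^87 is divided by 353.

Compute successive squares:
87 in binary is 1010111, i.e. 87 = 64 + 16 + 4 + 2 + 1.
162^1 ≡ 162 (mod 353)
162^2 ≡ 162^2 = 26244 ≡ 122 (mod 353)
162^4 ≡ 122^2 = 14884 ≡ 58 (mod 353)
162^8 ≡ 58^2 = 3364 ≡ 187 (mod 353)
162^16 ≡ 187^2 = 34969 ≡ 22 (mod 353)
162^32 ≡ 22^2 = 484 ≡ 131 (mod 353)
162^64 ≡ 131^2 = 17161 ≡ 217 (mod 353)
162^87 = 162^64 * 162^16 * 162^4 * 162^2 * 162^1 ≡ 217 * 22 * 58 * 122 * 162 (mod 353).
Accumulate the product:
217 * 22 = 4774 ≡ 185
185 * 58 = 10730 ≡ 140
140 * 122 = 17080 ≡ 136
136 * 162 = 22032 ≡ 146

146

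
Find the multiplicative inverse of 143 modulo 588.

551

588 = 4×143 + 16
143 = 8×16 + 15
16 = 1×15 + 1
15 = 15×1 + 0
gcd(143, 588) = 1, so the inverse exists.
Back-substitute for 1:
1 = 1×16 − 1×15
  = −1×143 + 9×16
  = 9×588 − 37×143
So 143⁻¹ ≡ −37 ≡ 551 (mod 588).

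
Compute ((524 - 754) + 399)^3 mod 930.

524 - 754 = -230 ≡ 700 (mod 930)
700 + 399 = 1099 ≡ 169 (mod 930)
(169)^3 ≡ 109 (mod 930)

109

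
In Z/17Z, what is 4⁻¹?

Run the extended Euclidean algorithm:
17 = 4×4 + 1
4 = 4×1 + 0
gcd(4, 17) = 1, so the inverse exists.
Back-substitute for 1:
1 = 1×17 − 4×4
So 4⁻¹ ≡ −4 ≡ 13 (mod 17).

13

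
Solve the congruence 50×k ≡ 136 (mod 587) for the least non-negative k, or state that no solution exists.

gcd(50, 587) = 1, so a unique solution mod 587 exists.
50⁻¹ ≡ 317 (mod 587).
k ≡ 317×136 ≡ 261 (mod 587).

261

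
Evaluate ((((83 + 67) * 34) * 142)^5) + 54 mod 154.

83 + 67 = 150
150 * 34 = 5100 ≡ 18 (mod 154)
18 * 142 = 2556 ≡ 92 (mod 154)
(92)^5 ≡ 78 (mod 154)
78 + 54 = 132

132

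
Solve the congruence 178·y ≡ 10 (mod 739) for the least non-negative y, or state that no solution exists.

108

gcd(178, 739) = 1, so a unique solution mod 739 exists.
178⁻¹ ≡ 602 (mod 739).
y ≡ 602·10 ≡ 108 (mod 739).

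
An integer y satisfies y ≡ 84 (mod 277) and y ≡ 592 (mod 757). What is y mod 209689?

277⁻¹ mod 757: 277*399 ≡ 1 (mod 757), so 277⁻¹ ≡ 399.
y = 84 + 277*((592 − 84)*399 mod 757) = 84 + 277*573 = 158805.

158805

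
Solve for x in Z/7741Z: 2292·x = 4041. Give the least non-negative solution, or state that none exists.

gcd(2292, 7741) = 1, so a unique solution mod 7741 exists.
2292⁻¹ ≡ 6157 (mod 7741).
x ≡ 6157·4041 ≡ 863 (mod 7741).

863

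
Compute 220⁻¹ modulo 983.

773

983 = 4×220 + 103
220 = 2×103 + 14
103 = 7×14 + 5
14 = 2×5 + 4
5 = 1×4 + 1
4 = 4×1 + 0
gcd(220, 983) = 1, so the inverse exists.
Back-substitute for 1:
1 = 1×5 − 1×4
  = −1×14 + 3×5
  = 3×103 − 22×14
  = −22×220 + 47×103
  = 47×983 − 210×220
So 220⁻¹ ≡ −210 ≡ 773 (mod 983).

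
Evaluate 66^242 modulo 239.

242 in binary is 11110010, i.e. 242 = 128 + 64 + 32 + 16 + 2.
66^1 ≡ 66 (mod 239)
66^2 ≡ 66^2 = 4356 ≡ 54 (mod 239)
66^4 ≡ 54^2 = 2916 ≡ 48 (mod 239)
66^8 ≡ 48^2 = 2304 ≡ 153 (mod 239)
66^16 ≡ 153^2 = 23409 ≡ 226 (mod 239)
66^32 ≡ 226^2 = 51076 ≡ 169 (mod 239)
66^64 ≡ 169^2 = 28561 ≡ 120 (mod 239)
66^128 ≡ 120^2 = 14400 ≡ 60 (mod 239)
66^242 = 66^128 · 66^64 · 66^32 · 66^16 · 66^2 ≡ 60 · 120 · 169 · 226 · 54 (mod 239).
Accumulate the product:
60 · 120 = 7200 ≡ 30
30 · 169 = 5070 ≡ 51
51 · 226 = 11526 ≡ 54
54 · 54 = 2916 ≡ 48

48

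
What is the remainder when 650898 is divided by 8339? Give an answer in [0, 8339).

650898 = 78·8339 + 456, so 650898 ≡ 456 (mod 8339).

456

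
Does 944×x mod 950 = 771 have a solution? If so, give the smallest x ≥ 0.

gcd(944, 950) = 2, and 2 does not divide 771.
So the congruence has no solution.

no solution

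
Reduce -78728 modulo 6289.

3029

-78728 = -13*6289 + 3029, so -78728 ≡ 3029 (mod 6289).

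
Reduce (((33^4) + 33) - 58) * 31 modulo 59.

53

(33)^4 ≡ 21 (mod 59)
21 + 33 = 54
54 - 58 = -4 ≡ 55 (mod 59)
55 * 31 = 1705 ≡ 53 (mod 59)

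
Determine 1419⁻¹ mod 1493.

1150

1493 = 1×1419 + 74
1419 = 19×74 + 13
74 = 5×13 + 9
13 = 1×9 + 4
9 = 2×4 + 1
4 = 4×1 + 0
gcd(1419, 1493) = 1, so the inverse exists.
Bézout: 1 = 326×1493 − 343×1419.
So 1419⁻¹ ≡ −343 ≡ 1150 (mod 1493).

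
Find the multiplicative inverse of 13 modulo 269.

By the extended Euclidean algorithm:
269 = 20×13 + 9
13 = 1×9 + 4
9 = 2×4 + 1
4 = 4×1 + 0
gcd(13, 269) = 1, so the inverse exists.
Bézout: 1 = 3×269 − 62×13.
So 13⁻¹ ≡ −62 ≡ 207 (mod 269).

207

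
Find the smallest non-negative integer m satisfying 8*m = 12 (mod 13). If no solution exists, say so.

gcd(8, 13) = 1, so a unique solution mod 13 exists.
8⁻¹ ≡ 5 (mod 13).
m ≡ 5*12 ≡ 8 (mod 13).

8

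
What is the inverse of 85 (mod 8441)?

4866

Run the extended Euclidean algorithm:
8441 = 99*85 + 26
85 = 3*26 + 7
26 = 3*7 + 5
7 = 1*5 + 2
5 = 2*2 + 1
2 = 2*1 + 0
gcd(85, 8441) = 1, so the inverse exists.
Bézout: 1 = 36*8441 − 3575*85.
So 85⁻¹ ≡ −3575 ≡ 4866 (mod 8441).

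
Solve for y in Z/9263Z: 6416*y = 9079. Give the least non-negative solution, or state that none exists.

gcd(6416, 9263) = 1, so a unique solution mod 9263 exists.
6416⁻¹ ≡ 4067 (mod 9263).
y ≡ 4067*9079 ≡ 1975 (mod 9263).

1975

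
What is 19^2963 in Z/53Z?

14

By square-and-multiply:
2963 in binary is 101110010011, i.e. 2963 = 2048 + 512 + 256 + 128 + 16 + 2 + 1.
19^1 ≡ 19 (mod 53)
19^2 ≡ 19^2 = 361 ≡ 43 (mod 53)
19^4 ≡ 43^2 = 1849 ≡ 47 (mod 53)
19^8 ≡ 47^2 = 2209 ≡ 36 (mod 53)
19^16 ≡ 36^2 = 1296 ≡ 24 (mod 53)
19^32 ≡ 24^2 = 576 ≡ 46 (mod 53)
19^64 ≡ 46^2 = 2116 ≡ 49 (mod 53)
19^128 ≡ 49^2 = 2401 ≡ 16 (mod 53)
19^256 ≡ 16^2 = 256 ≡ 44 (mod 53)
19^512 ≡ 44^2 = 1936 ≡ 28 (mod 53)
19^1024 ≡ 28^2 = 784 ≡ 42 (mod 53)
19^2048 ≡ 42^2 = 1764 ≡ 15 (mod 53)
19^2963 = 19^2048 · 19^512 · 19^256 · 19^128 · 19^16 · 19^2 · 19^1 ≡ 15 · 28 · 44 · 16 · 24 · 43 · 19 (mod 53).
Accumulate the product:
15 · 28 = 420 ≡ 49
49 · 44 = 2156 ≡ 36
36 · 16 = 576 ≡ 46
46 · 24 = 1104 ≡ 44
44 · 43 = 1892 ≡ 37
37 · 19 = 703 ≡ 14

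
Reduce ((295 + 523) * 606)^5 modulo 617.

295 + 523 = 818 ≡ 201 (mod 617)
201 * 606 = 121806 ≡ 257 (mod 617)
(257)^5 ≡ 542 (mod 617)

542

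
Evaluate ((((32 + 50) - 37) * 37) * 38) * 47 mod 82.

42

32 + 50 = 82 ≡ 0 (mod 82)
0 - 37 = -37 ≡ 45 (mod 82)
45 * 37 = 1665 ≡ 25 (mod 82)
25 * 38 = 950 ≡ 48 (mod 82)
48 * 47 = 2256 ≡ 42 (mod 82)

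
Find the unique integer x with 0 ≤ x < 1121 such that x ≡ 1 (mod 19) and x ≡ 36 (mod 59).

19⁻¹ mod 59: 19*28 ≡ 1 (mod 59), so 19⁻¹ ≡ 28.
x = 1 + 19*((36 − 1)*28 mod 59) = 1 + 19*36 = 685.
Check: 685 mod 19 = 1, 685 mod 59 = 36. ✓

685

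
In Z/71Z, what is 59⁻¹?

65

71 = 1*59 + 12
59 = 4*12 + 11
12 = 1*11 + 1
11 = 11*1 + 0
gcd(59, 71) = 1, so the inverse exists.
Back-substitute for 1:
1 = 1*12 − 1*11
  = −1*59 + 5*12
  = 5*71 − 6*59
So 59⁻¹ ≡ −6 ≡ 65 (mod 71).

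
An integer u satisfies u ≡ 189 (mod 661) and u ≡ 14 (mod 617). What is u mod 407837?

396128

661⁻¹ mod 617: 661*603 ≡ 1 (mod 617), so 661⁻¹ ≡ 603.
u = 189 + 661*((14 − 189)*603 mod 617) = 189 + 661*599 = 396128.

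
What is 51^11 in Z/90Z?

Compute successive squares:
51^1 ≡ 51 (mod 90)
51^2 ≡ 51^2 = 2601 ≡ 81 (mod 90)
51^4 ≡ 81^2 = 6561 ≡ 81 (mod 90)
51^8 ≡ 81^2 = 6561 ≡ 81 (mod 90)
51^11 = 51^8 · 51^2 · 51^1 ≡ 81 · 81 · 51 (mod 90).
Accumulate the product:
81 · 81 = 6561 ≡ 81
81 · 51 = 4131 ≡ 81

81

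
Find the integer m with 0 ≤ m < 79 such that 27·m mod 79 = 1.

41

79 = 2×27 + 25
27 = 1×25 + 2
25 = 12×2 + 1
2 = 2×1 + 0
gcd(27, 79) = 1, so the inverse exists.
Back-substitute for 1:
1 = 1×25 − 12×2
  = −12×27 + 13×25
  = 13×79 − 38×27
So 27⁻¹ ≡ −38 ≡ 41 (mod 79).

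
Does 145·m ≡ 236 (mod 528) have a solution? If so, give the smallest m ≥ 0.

140

gcd(145, 528) = 1, so a unique solution mod 528 exists.
145⁻¹ ≡ 193 (mod 528).
m ≡ 193·236 ≡ 140 (mod 528).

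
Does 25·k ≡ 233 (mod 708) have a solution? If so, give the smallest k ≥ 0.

689

gcd(25, 708) = 1, so a unique solution mod 708 exists.
25⁻¹ ≡ 85 (mod 708).
k ≡ 85·233 ≡ 689 (mod 708).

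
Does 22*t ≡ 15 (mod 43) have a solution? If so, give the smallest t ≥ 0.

30

gcd(22, 43) = 1, so a unique solution mod 43 exists.
22⁻¹ ≡ 2 (mod 43).
t ≡ 2*15 ≡ 30 (mod 43).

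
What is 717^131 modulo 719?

704

Compute successive squares:
717^1 ≡ 717 (mod 719)
717^2 ≡ 717^2 = 514089 ≡ 4 (mod 719)
717^4 ≡ 4^2 = 16 (mod 719)
717^8 ≡ 16^2 = 256 (mod 719)
717^16 ≡ 256^2 = 65536 ≡ 107 (mod 719)
717^32 ≡ 107^2 = 11449 ≡ 664 (mod 719)
717^64 ≡ 664^2 = 440896 ≡ 149 (mod 719)
717^128 ≡ 149^2 = 22201 ≡ 631 (mod 719)
717^131 = 717^128 · 717^2 · 717^1 ≡ 631 · 4 · 717 (mod 719).
Accumulate the product:
631 · 4 = 2524 ≡ 367
367 · 717 = 263139 ≡ 704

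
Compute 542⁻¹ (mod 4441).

4441 = 8×542 + 105
542 = 5×105 + 17
105 = 6×17 + 3
17 = 5×3 + 2
3 = 1×2 + 1
2 = 2×1 + 0
gcd(542, 4441) = 1, so the inverse exists.
Back-substitute for 1:
1 = 1×3 − 1×2
  = −1×17 + 6×3
  = 6×105 − 37×17
  = −37×542 + 191×105
  = 191×4441 − 1565×542
So 542⁻¹ ≡ −1565 ≡ 2876 (mod 4441).

2876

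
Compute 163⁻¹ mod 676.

Run the extended Euclidean algorithm:
676 = 4·163 + 24
163 = 6·24 + 19
24 = 1·19 + 5
19 = 3·5 + 4
5 = 1·4 + 1
4 = 4·1 + 0
gcd(163, 676) = 1, so the inverse exists.
Back-substitute for 1:
1 = 1·5 − 1·4
  = −1·19 + 4·5
  = 4·24 − 5·19
  = −5·163 + 34·24
  = 34·676 − 141·163
So 163⁻¹ ≡ −141 ≡ 535 (mod 676).

535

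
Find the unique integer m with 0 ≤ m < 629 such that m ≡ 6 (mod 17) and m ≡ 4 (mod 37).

17⁻¹ mod 37: 17*24 ≡ 1 (mod 37), so 17⁻¹ ≡ 24.
m = 6 + 17*((4 − 6)*24 mod 37) = 6 + 17*26 = 448.

448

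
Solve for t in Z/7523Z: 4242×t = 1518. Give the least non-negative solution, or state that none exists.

gcd(4242, 7523) = 1, so a unique solution mod 7523 exists.
4242⁻¹ ≡ 6748 (mod 7523).
t ≡ 6748×1518 ≡ 4661 (mod 7523).

4661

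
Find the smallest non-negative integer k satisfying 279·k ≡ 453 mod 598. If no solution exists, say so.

gcd(279, 598) = 1, so a unique solution mod 598 exists.
279⁻¹ ≡ 583 (mod 598).
k ≡ 583·453 ≡ 381 (mod 598).

381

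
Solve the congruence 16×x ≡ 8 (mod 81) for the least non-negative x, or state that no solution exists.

gcd(16, 81) = 1, so a unique solution mod 81 exists.
16⁻¹ ≡ 76 (mod 81).
x ≡ 76×8 ≡ 41 (mod 81).

41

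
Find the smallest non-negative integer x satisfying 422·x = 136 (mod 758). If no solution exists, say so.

gcd(422, 758) = 2, and 2 | 136, so solutions exist.
Divide through by 2: 211·x ≡ 68 (mod 379).
211⁻¹ ≡ 97 (mod 379).
x ≡ 97·68 ≡ 153 (mod 379).
The smallest non-negative solution is x = 153.

153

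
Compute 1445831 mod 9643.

1445831 = 149·9643 + 9024, so 1445831 ≡ 9024 (mod 9643).

9024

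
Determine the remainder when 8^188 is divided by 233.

8^1 ≡ 8 (mod 233)
8^2 ≡ 8^2 = 64 (mod 233)
8^4 ≡ 64^2 = 4096 ≡ 135 (mod 233)
8^8 ≡ 135^2 = 18225 ≡ 51 (mod 233)
8^16 ≡ 51^2 = 2601 ≡ 38 (mod 233)
8^32 ≡ 38^2 = 1444 ≡ 46 (mod 233)
8^64 ≡ 46^2 = 2116 ≡ 19 (mod 233)
8^128 ≡ 19^2 = 361 ≡ 128 (mod 233)
8^188 = 8^128 × 8^32 × 8^16 × 8^8 × 8^4 ≡ 128 × 46 × 38 × 51 × 135 (mod 233).
Accumulate the product:
128 × 46 = 5888 ≡ 63
63 × 38 = 2394 ≡ 64
64 × 51 = 3264 ≡ 2
2 × 135 = 270 ≡ 37

37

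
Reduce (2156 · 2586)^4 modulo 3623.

113

2156 · 2586 = 5575416 ≡ 3242 (mod 3623)
(3242)^4 ≡ 113 (mod 3623)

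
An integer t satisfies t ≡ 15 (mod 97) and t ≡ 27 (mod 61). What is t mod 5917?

97⁻¹ mod 61: 97·39 ≡ 1 (mod 61), so 97⁻¹ ≡ 39.
t = 15 + 97·((27 − 15)·39 mod 61) = 15 + 97·41 = 3992.

3992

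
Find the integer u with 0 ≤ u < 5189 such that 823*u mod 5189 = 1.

By the extended Euclidean algorithm:
5189 = 6*823 + 251
823 = 3*251 + 70
251 = 3*70 + 41
70 = 1*41 + 29
41 = 1*29 + 12
29 = 2*12 + 5
12 = 2*5 + 2
5 = 2*2 + 1
2 = 2*1 + 0
gcd(823, 5189) = 1, so the inverse exists.
Back-substitute for 1:
1 = 1*5 − 2*2
  = −2*12 + 5*5
  = 5*29 − 12*12
  = −12*41 + 17*29
  = 17*70 − 29*41
  = −29*251 + 104*70
  = 104*823 − 341*251
  = −341*5189 + 2150*823
So 823⁻¹ ≡ 2150 (mod 5189).

2150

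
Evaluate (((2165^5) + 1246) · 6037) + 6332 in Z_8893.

(2165)^5 ≡ 5693 (mod 8893)
5693 + 1246 = 6939
6939 · 6037 = 41890743 ≡ 4713 (mod 8893)
4713 + 6332 = 11045 ≡ 2152 (mod 8893)

2152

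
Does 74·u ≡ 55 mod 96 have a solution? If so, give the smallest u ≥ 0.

gcd(74, 96) = 2, and 2 does not divide 55.
So the congruence has no solution.

no solution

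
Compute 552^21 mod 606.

150

By square-and-multiply:
552^1 ≡ 552 (mod 606)
552^2 ≡ 552^2 = 304704 ≡ 492 (mod 606)
552^4 ≡ 492^2 = 242064 ≡ 270 (mod 606)
552^8 ≡ 270^2 = 72900 ≡ 180 (mod 606)
552^16 ≡ 180^2 = 32400 ≡ 282 (mod 606)
552^21 = 552^16 · 552^4 · 552^1 ≡ 282 · 270 · 552 (mod 606).
Accumulate the product:
282 · 270 = 76140 ≡ 390
390 · 552 = 215280 ≡ 150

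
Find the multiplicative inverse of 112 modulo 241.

170

241 = 2·112 + 17
112 = 6·17 + 10
17 = 1·10 + 7
10 = 1·7 + 3
7 = 2·3 + 1
3 = 3·1 + 0
gcd(112, 241) = 1, so the inverse exists.
Back-substitute for 1:
1 = 1·7 − 2·3
  = −2·10 + 3·7
  = 3·17 − 5·10
  = −5·112 + 33·17
  = 33·241 − 71·112
So 112⁻¹ ≡ −71 ≡ 170 (mod 241).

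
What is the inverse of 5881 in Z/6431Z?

Run the extended Euclidean algorithm:
6431 = 1*5881 + 550
5881 = 10*550 + 381
550 = 1*381 + 169
381 = 2*169 + 43
169 = 3*43 + 40
43 = 1*40 + 3
40 = 13*3 + 1
3 = 3*1 + 0
gcd(5881, 6431) = 1, so the inverse exists.
Back-substitute for 1:
1 = 1*40 − 13*3
  = −13*43 + 14*40
  = 14*169 − 55*43
  = −55*381 + 124*169
  = 124*550 − 179*381
  = −179*5881 + 1914*550
  = 1914*6431 − 2093*5881
So 5881⁻¹ ≡ −2093 ≡ 4338 (mod 6431).

4338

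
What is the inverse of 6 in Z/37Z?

31

37 = 6×6 + 1
6 = 6×1 + 0
gcd(6, 37) = 1, so the inverse exists.
Back-substitute for 1:
1 = 1×37 − 6×6
So 6⁻¹ ≡ −6 ≡ 31 (mod 37).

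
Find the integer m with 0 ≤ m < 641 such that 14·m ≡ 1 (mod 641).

229

641 = 45×14 + 11
14 = 1×11 + 3
11 = 3×3 + 2
3 = 1×2 + 1
2 = 2×1 + 0
gcd(14, 641) = 1, so the inverse exists.
Bézout: 1 = −5×641 + 229×14.
So 14⁻¹ ≡ 229 (mod 641).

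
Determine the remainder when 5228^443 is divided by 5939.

Compute successive squares:
443 in binary is 110111011, i.e. 443 = 256 + 128 + 32 + 16 + 8 + 2 + 1.
5228^1 ≡ 5228 (mod 5939)
5228^2 ≡ 5228^2 = 27331984 ≡ 706 (mod 5939)
5228^4 ≡ 706^2 = 498436 ≡ 5499 (mod 5939)
5228^8 ≡ 5499^2 = 30239001 ≡ 3552 (mod 5939)
5228^16 ≡ 3552^2 = 12616704 ≡ 2268 (mod 5939)
5228^32 ≡ 2268^2 = 5143824 ≡ 650 (mod 5939)
5228^64 ≡ 650^2 = 422500 ≡ 831 (mod 5939)
5228^128 ≡ 831^2 = 690561 ≡ 1637 (mod 5939)
5228^256 ≡ 1637^2 = 2679769 ≡ 1280 (mod 5939)
5228^443 = 5228^256 · 5228^128 · 5228^32 · 5228^16 · 5228^8 · 5228^2 · 5228^1 ≡ 1280 · 1637 · 650 · 2268 · 3552 · 706 · 5228 (mod 5939).
Accumulate the product:
1280 · 1637 = 2095360 ≡ 4832
4832 · 650 = 3140800 ≡ 5008
5008 · 2268 = 11358144 ≡ 2776
2776 · 3552 = 9860352 ≡ 1612
1612 · 706 = 1138072 ≡ 3723
3723 · 5228 = 19463844 ≡ 1741

1741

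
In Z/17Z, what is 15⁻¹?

Run the extended Euclidean algorithm:
17 = 1·15 + 2
15 = 7·2 + 1
2 = 2·1 + 0
gcd(15, 17) = 1, so the inverse exists.
Bézout: 1 = −7·17 + 8·15.
So 15⁻¹ ≡ 8 (mod 17).

8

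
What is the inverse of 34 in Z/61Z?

9

Apply the Euclidean algorithm and back-substitute:
61 = 1·34 + 27
34 = 1·27 + 7
27 = 3·7 + 6
7 = 1·6 + 1
6 = 6·1 + 0
gcd(34, 61) = 1, so the inverse exists.
Bézout: 1 = −5·61 + 9·34.
So 34⁻¹ ≡ 9 (mod 61).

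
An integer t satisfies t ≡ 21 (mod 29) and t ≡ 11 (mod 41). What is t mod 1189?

1036

29⁻¹ mod 41: 29*17 ≡ 1 (mod 41), so 29⁻¹ ≡ 17.
t = 21 + 29*((11 − 21)*17 mod 41) = 21 + 29*35 = 1036.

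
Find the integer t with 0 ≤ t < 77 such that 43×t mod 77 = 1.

43

77 = 1·43 + 34
43 = 1·34 + 9
34 = 3·9 + 7
9 = 1·7 + 2
7 = 3·2 + 1
2 = 2·1 + 0
gcd(43, 77) = 1, so the inverse exists.
Back-substitute for 1:
1 = 1·7 − 3·2
  = −3·9 + 4·7
  = 4·34 − 15·9
  = −15·43 + 19·34
  = 19·77 − 34·43
So 43⁻¹ ≡ −34 ≡ 43 (mod 77).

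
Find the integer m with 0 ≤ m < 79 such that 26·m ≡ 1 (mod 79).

79 = 3×26 + 1
26 = 26×1 + 0
gcd(26, 79) = 1, so the inverse exists.
Bézout: 1 = 1×79 − 3×26.
So 26⁻¹ ≡ −3 ≡ 76 (mod 79).

76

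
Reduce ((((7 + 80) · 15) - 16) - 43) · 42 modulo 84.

7 + 80 = 87 ≡ 3 (mod 84)
3 · 15 = 45
45 - 16 = 29
29 - 43 = -14 ≡ 70 (mod 84)
70 · 42 = 2940 ≡ 0 (mod 84)

0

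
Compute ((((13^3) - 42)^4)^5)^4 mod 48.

(13)^3 ≡ 37 (mod 48)
37 - 42 = -5 ≡ 43 (mod 48)
(43)^4 ≡ 1 (mod 48)
(1)^5 ≡ 1 (mod 48)
(1)^4 ≡ 1 (mod 48)

1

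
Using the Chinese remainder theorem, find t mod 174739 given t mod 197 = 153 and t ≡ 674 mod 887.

124854

197⁻¹ mod 887: 197·878 ≡ 1 (mod 887), so 197⁻¹ ≡ 878.
t = 153 + 197·((674 − 153)·878 mod 887) = 153 + 197·633 = 124854.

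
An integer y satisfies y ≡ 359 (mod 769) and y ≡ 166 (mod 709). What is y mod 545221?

769⁻¹ mod 709: 769*130 ≡ 1 (mod 709), so 769⁻¹ ≡ 130.
y = 359 + 769*((166 − 359)*130 mod 709) = 359 + 769*434 = 334105.

334105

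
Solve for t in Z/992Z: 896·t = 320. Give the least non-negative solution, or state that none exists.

7

gcd(896, 992) = 32, and 32 | 320, so solutions exist.
Divide through by 32: 28·t ≡ 10 mod 31.
28⁻¹ ≡ 10 (mod 31).
t ≡ 10·10 ≡ 7 (mod 31).
The smallest non-negative solution is t = 7.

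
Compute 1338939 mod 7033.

1338939 = 190*7033 + 2669, so 1338939 ≡ 2669 (mod 7033).

2669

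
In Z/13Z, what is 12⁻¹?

By the extended Euclidean algorithm:
13 = 1×12 + 1
12 = 12×1 + 0
gcd(12, 13) = 1, so the inverse exists.
Bézout: 1 = 1×13 − 1×12.
So 12⁻¹ ≡ −1 ≡ 12 (mod 13).

12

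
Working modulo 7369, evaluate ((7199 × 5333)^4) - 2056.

7199 × 5333 = 38392267 ≡ 7146 (mod 7369)
(7146)^4 ≡ 3362 (mod 7369)
3362 - 2056 = 1306

1306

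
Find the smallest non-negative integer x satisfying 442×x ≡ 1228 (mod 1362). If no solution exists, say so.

49

gcd(442, 1362) = 2, and 2 | 1228, so solutions exist.
Divide through by 2: 221×x mod 681 = 614.
221⁻¹ ≡ 416 (mod 681).
x ≡ 416×614 ≡ 49 (mod 681).
The smallest non-negative solution is x = 49.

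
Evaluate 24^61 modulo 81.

0

61 in binary is 111101, i.e. 61 = 32 + 16 + 8 + 4 + 1.
24^1 ≡ 24 (mod 81)
24^2 ≡ 24^2 = 576 ≡ 9 (mod 81)
24^4 ≡ 9^2 = 81 ≡ 0 (mod 81)
24^8 ≡ 0^2 = 0 (mod 81)
24^16 ≡ 0^2 = 0 (mod 81)
24^32 ≡ 0^2 = 0 (mod 81)
24^61 = 24^32 · 24^16 · 24^8 · 24^4 · 24^1 ≡ 0 · 0 · 0 · 0 · 24 (mod 81).
Accumulate the product:
0 · 0 = 0
0 · 0 = 0
0 · 0 = 0
0 · 24 = 0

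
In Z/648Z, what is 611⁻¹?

648 = 1*611 + 37
611 = 16*37 + 19
37 = 1*19 + 18
19 = 1*18 + 1
18 = 18*1 + 0
gcd(611, 648) = 1, so the inverse exists.
Back-substitute for 1:
1 = 1*19 − 1*18
  = −1*37 + 2*19
  = 2*611 − 33*37
  = −33*648 + 35*611
So 611⁻¹ ≡ 35 (mod 648).

35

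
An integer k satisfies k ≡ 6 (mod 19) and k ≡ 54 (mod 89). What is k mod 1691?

766

19⁻¹ mod 89: 19×75 ≡ 1 (mod 89), so 19⁻¹ ≡ 75.
k = 6 + 19×((54 − 6)×75 mod 89) = 6 + 19×40 = 766.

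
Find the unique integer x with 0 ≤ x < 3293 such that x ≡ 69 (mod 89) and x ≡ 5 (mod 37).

89⁻¹ mod 37: 89*5 ≡ 1 (mod 37), so 89⁻¹ ≡ 5.
x = 69 + 89*((5 − 69)*5 mod 37) = 69 + 89*13 = 1226.
Check: 1226 mod 89 = 69, 1226 mod 37 = 5. ✓

1226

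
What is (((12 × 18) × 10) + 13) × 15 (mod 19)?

12 × 18 = 216 ≡ 7 (mod 19)
7 × 10 = 70 ≡ 13 (mod 19)
13 + 13 = 26 ≡ 7 (mod 19)
7 × 15 = 105 ≡ 10 (mod 19)

10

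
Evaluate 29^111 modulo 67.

Using repeated squaring:
29^1 ≡ 29 (mod 67)
29^2 ≡ 29^2 = 841 ≡ 37 (mod 67)
29^4 ≡ 37^2 = 1369 ≡ 29 (mod 67)
29^8 ≡ 29^2 = 841 ≡ 37 (mod 67)
29^16 ≡ 37^2 = 1369 ≡ 29 (mod 67)
29^32 ≡ 29^2 = 841 ≡ 37 (mod 67)
29^64 ≡ 37^2 = 1369 ≡ 29 (mod 67)
29^111 = 29^64 * 29^32 * 29^8 * 29^4 * 29^2 * 29^1 ≡ 29 * 37 * 37 * 29 * 37 * 29 (mod 67).
Accumulate the product:
29 * 37 = 1073 ≡ 1
1 * 37 = 37
37 * 29 = 1073 ≡ 1
1 * 37 = 37
37 * 29 = 1073 ≡ 1

1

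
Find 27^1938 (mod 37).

Using repeated squaring:
1938 in binary is 11110010010, i.e. 1938 = 1024 + 512 + 256 + 128 + 16 + 2.
27^1 ≡ 27 (mod 37)
27^2 ≡ 27^2 = 729 ≡ 26 (mod 37)
27^4 ≡ 26^2 = 676 ≡ 10 (mod 37)
27^8 ≡ 10^2 = 100 ≡ 26 (mod 37)
27^16 ≡ 26^2 = 676 ≡ 10 (mod 37)
27^32 ≡ 10^2 = 100 ≡ 26 (mod 37)
27^64 ≡ 26^2 = 676 ≡ 10 (mod 37)
27^128 ≡ 10^2 = 100 ≡ 26 (mod 37)
27^256 ≡ 26^2 = 676 ≡ 10 (mod 37)
27^512 ≡ 10^2 = 100 ≡ 26 (mod 37)
27^1024 ≡ 26^2 = 676 ≡ 10 (mod 37)
27^1938 = 27^1024 · 27^512 · 27^256 · 27^128 · 27^16 · 27^2 ≡ 10 · 26 · 10 · 26 · 10 · 26 (mod 37).
Accumulate the product:
10 · 26 = 260 ≡ 1
1 · 10 = 10
10 · 26 = 260 ≡ 1
1 · 10 = 10
10 · 26 = 260 ≡ 1

1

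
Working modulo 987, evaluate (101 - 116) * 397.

101 - 116 = -15 ≡ 972 (mod 987)
972 * 397 = 385884 ≡ 954 (mod 987)

954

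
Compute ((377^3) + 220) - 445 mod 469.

(377)^3 ≡ 321 (mod 469)
321 + 220 = 541 ≡ 72 (mod 469)
72 - 445 = -373 ≡ 96 (mod 469)

96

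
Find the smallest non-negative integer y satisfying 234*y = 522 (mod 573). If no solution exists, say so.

gcd(234, 573) = 3, and 3 | 522, so solutions exist.
Divide through by 3: 78*y mod 191 = 174.
78⁻¹ ≡ 120 (mod 191).
y ≡ 120*174 ≡ 61 (mod 191).
The smallest non-negative solution is y = 61.

61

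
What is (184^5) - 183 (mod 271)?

(184)^5 ≡ 29 (mod 271)
29 - 183 = -154 ≡ 117 (mod 271)

117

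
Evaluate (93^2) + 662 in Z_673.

562

(93)^2 ≡ 573 (mod 673)
573 + 662 = 1235 ≡ 562 (mod 673)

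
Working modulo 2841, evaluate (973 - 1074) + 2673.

973 - 1074 = -101 ≡ 2740 (mod 2841)
2740 + 2673 = 5413 ≡ 2572 (mod 2841)

2572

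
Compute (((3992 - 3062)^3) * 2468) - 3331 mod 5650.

3992 - 3062 = 930
(930)^3 ≡ 400 (mod 5650)
400 * 2468 = 987200 ≡ 4100 (mod 5650)
4100 - 3331 = 769

769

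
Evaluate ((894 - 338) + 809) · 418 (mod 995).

435

894 - 338 = 556
556 + 809 = 1365 ≡ 370 (mod 995)
370 · 418 = 154660 ≡ 435 (mod 995)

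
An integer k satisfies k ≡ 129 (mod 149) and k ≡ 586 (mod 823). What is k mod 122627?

50789

149⁻¹ mod 823: 149*116 ≡ 1 (mod 823), so 149⁻¹ ≡ 116.
k = 129 + 149*((586 − 129)*116 mod 823) = 129 + 149*340 = 50789.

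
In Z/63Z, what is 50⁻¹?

29

Run the extended Euclidean algorithm:
63 = 1×50 + 13
50 = 3×13 + 11
13 = 1×11 + 2
11 = 5×2 + 1
2 = 2×1 + 0
gcd(50, 63) = 1, so the inverse exists.
Bézout: 1 = −23×63 + 29×50.
So 50⁻¹ ≡ 29 (mod 63).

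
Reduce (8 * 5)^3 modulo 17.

8 * 5 = 40 ≡ 6 (mod 17)
(6)^3 ≡ 12 (mod 17)

12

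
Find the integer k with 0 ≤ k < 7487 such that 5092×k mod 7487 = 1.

4636

7487 = 1×5092 + 2395
5092 = 2×2395 + 302
2395 = 7×302 + 281
302 = 1×281 + 21
281 = 13×21 + 8
21 = 2×8 + 5
8 = 1×5 + 3
5 = 1×3 + 2
3 = 1×2 + 1
2 = 2×1 + 0
gcd(5092, 7487) = 1, so the inverse exists.
Bézout: 1 = 1939×7487 − 2851×5092.
So 5092⁻¹ ≡ −2851 ≡ 4636 (mod 7487).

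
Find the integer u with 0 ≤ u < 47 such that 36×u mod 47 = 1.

47 = 1·36 + 11
36 = 3·11 + 3
11 = 3·3 + 2
3 = 1·2 + 1
2 = 2·1 + 0
gcd(36, 47) = 1, so the inverse exists.
Bézout: 1 = −13·47 + 17·36.
So 36⁻¹ ≡ 17 (mod 47).

17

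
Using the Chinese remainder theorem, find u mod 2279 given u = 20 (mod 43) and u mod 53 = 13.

43⁻¹ mod 53: 43·37 ≡ 1 (mod 53), so 43⁻¹ ≡ 37.
u = 20 + 43·((13 − 20)·37 mod 53) = 20 + 43·6 = 278.

278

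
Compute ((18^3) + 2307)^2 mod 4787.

(18)^3 ≡ 1045 (mod 4787)
1045 + 2307 = 3352
(3352)^2 ≡ 815 (mod 4787)

815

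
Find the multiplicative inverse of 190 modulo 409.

Run the extended Euclidean algorithm:
409 = 2×190 + 29
190 = 6×29 + 16
29 = 1×16 + 13
16 = 1×13 + 3
13 = 4×3 + 1
3 = 3×1 + 0
gcd(190, 409) = 1, so the inverse exists.
Bézout: 1 = 59×409 − 127×190.
So 190⁻¹ ≡ −127 ≡ 282 (mod 409).

282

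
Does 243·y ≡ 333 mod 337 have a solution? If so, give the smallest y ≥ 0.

gcd(243, 337) = 1, so a unique solution mod 337 exists.
243⁻¹ ≡ 190 (mod 337).
y ≡ 190·333 ≡ 251 (mod 337).

251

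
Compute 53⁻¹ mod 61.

By the extended Euclidean algorithm:
61 = 1×53 + 8
53 = 6×8 + 5
8 = 1×5 + 3
5 = 1×3 + 2
3 = 1×2 + 1
2 = 2×1 + 0
gcd(53, 61) = 1, so the inverse exists.
Back-substitute for 1:
1 = 1×3 − 1×2
  = −1×5 + 2×3
  = 2×8 − 3×5
  = −3×53 + 20×8
  = 20×61 − 23×53
So 53⁻¹ ≡ −23 ≡ 38 (mod 61).

38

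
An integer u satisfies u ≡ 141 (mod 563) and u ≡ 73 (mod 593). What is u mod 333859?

157218

563⁻¹ mod 593: 563×336 ≡ 1 (mod 593), so 563⁻¹ ≡ 336.
u = 141 + 563×((73 − 141)×336 mod 593) = 141 + 563×279 = 157218.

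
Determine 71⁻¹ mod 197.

Run the extended Euclidean algorithm:
197 = 2*71 + 55
71 = 1*55 + 16
55 = 3*16 + 7
16 = 2*7 + 2
7 = 3*2 + 1
2 = 2*1 + 0
gcd(71, 197) = 1, so the inverse exists.
Back-substitute for 1:
1 = 1*7 − 3*2
  = −3*16 + 7*7
  = 7*55 − 24*16
  = −24*71 + 31*55
  = 31*197 − 86*71
So 71⁻¹ ≡ −86 ≡ 111 (mod 197).

111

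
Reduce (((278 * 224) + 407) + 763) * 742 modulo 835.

278 * 224 = 62272 ≡ 482 (mod 835)
482 + 407 = 889 ≡ 54 (mod 835)
54 + 763 = 817
817 * 742 = 606214 ≡ 4 (mod 835)

4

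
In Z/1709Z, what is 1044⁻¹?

By the extended Euclidean algorithm:
1709 = 1·1044 + 665
1044 = 1·665 + 379
665 = 1·379 + 286
379 = 1·286 + 93
286 = 3·93 + 7
93 = 13·7 + 2
7 = 3·2 + 1
2 = 2·1 + 0
gcd(1044, 1709) = 1, so the inverse exists.
Bézout: 1 = 449·1709 − 735·1044.
So 1044⁻¹ ≡ −735 ≡ 974 (mod 1709).

974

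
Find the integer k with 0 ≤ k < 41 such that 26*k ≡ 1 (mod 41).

41 = 1×26 + 15
26 = 1×15 + 11
15 = 1×11 + 4
11 = 2×4 + 3
4 = 1×3 + 1
3 = 3×1 + 0
gcd(26, 41) = 1, so the inverse exists.
Back-substitute for 1:
1 = 1×4 − 1×3
  = −1×11 + 3×4
  = 3×15 − 4×11
  = −4×26 + 7×15
  = 7×41 − 11×26
So 26⁻¹ ≡ −11 ≡ 30 (mod 41).

30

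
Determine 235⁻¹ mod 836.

By the extended Euclidean algorithm:
836 = 3*235 + 131
235 = 1*131 + 104
131 = 1*104 + 27
104 = 3*27 + 23
27 = 1*23 + 4
23 = 5*4 + 3
4 = 1*3 + 1
3 = 3*1 + 0
gcd(235, 836) = 1, so the inverse exists.
Back-substitute for 1:
1 = 1*4 − 1*3
  = −1*23 + 6*4
  = 6*27 − 7*23
  = −7*104 + 27*27
  = 27*131 − 34*104
  = −34*235 + 61*131
  = 61*836 − 217*235
So 235⁻¹ ≡ −217 ≡ 619 (mod 836).

619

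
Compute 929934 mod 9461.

929934 = 98*9461 + 2756, so 929934 ≡ 2756 (mod 9461).

2756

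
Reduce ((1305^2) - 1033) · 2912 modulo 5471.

(1305)^2 ≡ 1544 (mod 5471)
1544 - 1033 = 511
511 · 2912 = 1488032 ≡ 5391 (mod 5471)

5391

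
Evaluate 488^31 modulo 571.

31 in binary is 11111, i.e. 31 = 16 + 8 + 4 + 2 + 1.
488^1 ≡ 488 (mod 571)
488^2 ≡ 488^2 = 238144 ≡ 37 (mod 571)
488^4 ≡ 37^2 = 1369 ≡ 227 (mod 571)
488^8 ≡ 227^2 = 51529 ≡ 139 (mod 571)
488^16 ≡ 139^2 = 19321 ≡ 478 (mod 571)
488^31 = 488^16 × 488^8 × 488^4 × 488^2 × 488^1 ≡ 478 × 139 × 227 × 37 × 488 (mod 571).
Accumulate the product:
478 × 139 = 66442 ≡ 206
206 × 227 = 46762 ≡ 511
511 × 37 = 18907 ≡ 64
64 × 488 = 31232 ≡ 398

398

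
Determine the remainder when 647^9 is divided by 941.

915

Compute successive squares:
9 in binary is 1001, i.e. 9 = 8 + 1.
647^1 ≡ 647 (mod 941)
647^2 ≡ 647^2 = 418609 ≡ 805 (mod 941)
647^4 ≡ 805^2 = 648025 ≡ 617 (mod 941)
647^8 ≡ 617^2 = 380689 ≡ 525 (mod 941)
647^9 = 647^8 · 647^1 ≡ 525 · 647 (mod 941).
525 · 647 = 339675 ≡ 915 (mod 941).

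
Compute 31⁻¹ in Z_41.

41 = 1·31 + 10
31 = 3·10 + 1
10 = 10·1 + 0
gcd(31, 41) = 1, so the inverse exists.
Bézout: 1 = −3·41 + 4·31.
So 31⁻¹ ≡ 4 (mod 41).

4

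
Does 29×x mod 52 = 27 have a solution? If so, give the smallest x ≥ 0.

35

gcd(29, 52) = 1, so a unique solution mod 52 exists.
29⁻¹ ≡ 9 (mod 52).
x ≡ 9×27 ≡ 35 (mod 52).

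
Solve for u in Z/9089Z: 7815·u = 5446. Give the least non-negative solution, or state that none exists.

gcd(7815, 9089) = 1, so a unique solution mod 9089 exists.
7815⁻¹ ≡ 8026 (mod 9089).
u ≡ 8026·5446 ≡ 595 (mod 9089).

595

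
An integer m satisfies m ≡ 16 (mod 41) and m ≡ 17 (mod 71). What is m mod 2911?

1082

41⁻¹ mod 71: 41·26 ≡ 1 (mod 71), so 41⁻¹ ≡ 26.
m = 16 + 41·((17 − 16)·26 mod 71) = 16 + 41·26 = 1082.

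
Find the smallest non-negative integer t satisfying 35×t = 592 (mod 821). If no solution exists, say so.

gcd(35, 821) = 1, so a unique solution mod 821 exists.
35⁻¹ ≡ 563 (mod 821).
t ≡ 563×592 ≡ 791 (mod 821).

791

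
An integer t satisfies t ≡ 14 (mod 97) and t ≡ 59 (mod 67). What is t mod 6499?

3409

97⁻¹ mod 67: 97·38 ≡ 1 (mod 67), so 97⁻¹ ≡ 38.
t = 14 + 97·((59 − 14)·38 mod 67) = 14 + 97·35 = 3409.
Check: 3409 mod 97 = 14, 3409 mod 67 = 59. ✓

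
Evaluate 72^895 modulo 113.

By square-and-multiply:
895 in binary is 1101111111, i.e. 895 = 512 + 256 + 64 + 32 + 16 + 8 + 4 + 2 + 1.
72^1 ≡ 72 (mod 113)
72^2 ≡ 72^2 = 5184 ≡ 99 (mod 113)
72^4 ≡ 99^2 = 9801 ≡ 83 (mod 113)
72^8 ≡ 83^2 = 6889 ≡ 109 (mod 113)
72^16 ≡ 109^2 = 11881 ≡ 16 (mod 113)
72^32 ≡ 16^2 = 256 ≡ 30 (mod 113)
72^64 ≡ 30^2 = 900 ≡ 109 (mod 113)
72^128 ≡ 109^2 = 11881 ≡ 16 (mod 113)
72^256 ≡ 16^2 = 256 ≡ 30 (mod 113)
72^512 ≡ 30^2 = 900 ≡ 109 (mod 113)
72^895 = 72^512 · 72^256 · 72^64 · 72^32 · 72^16 · 72^8 · 72^4 · 72^2 · 72^1 ≡ 109 · 30 · 109 · 30 · 16 · 109 · 83 · 99 · 72 (mod 113).
Accumulate the product:
109 · 30 = 3270 ≡ 106
106 · 109 = 11554 ≡ 28
28 · 30 = 840 ≡ 49
49 · 16 = 784 ≡ 106
106 · 109 = 11554 ≡ 28
28 · 83 = 2324 ≡ 64
64 · 99 = 6336 ≡ 8
8 · 72 = 576 ≡ 11

11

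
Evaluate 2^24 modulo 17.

Compute successive squares:
24 in binary is 11000, i.e. 24 = 16 + 8.
2^1 ≡ 2 (mod 17)
2^2 ≡ 2^2 = 4 (mod 17)
2^4 ≡ 4^2 = 16 (mod 17)
2^8 ≡ 16^2 = 256 ≡ 1 (mod 17)
2^16 ≡ 1^2 = 1 (mod 17)
2^24 = 2^16 × 2^8 ≡ 1 × 1 (mod 17).
1 × 1 = 1 ≡ 1 (mod 17).

1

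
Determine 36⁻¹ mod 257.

50

257 = 7*36 + 5
36 = 7*5 + 1
5 = 5*1 + 0
gcd(36, 257) = 1, so the inverse exists.
Back-substitute for 1:
1 = 1*36 − 7*5
  = −7*257 + 50*36
So 36⁻¹ ≡ 50 (mod 257).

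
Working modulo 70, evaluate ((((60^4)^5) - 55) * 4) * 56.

0

(60)^4 ≡ 60 (mod 70)
(60)^5 ≡ 30 (mod 70)
30 - 55 = -25 ≡ 45 (mod 70)
45 * 4 = 180 ≡ 40 (mod 70)
40 * 56 = 2240 ≡ 0 (mod 70)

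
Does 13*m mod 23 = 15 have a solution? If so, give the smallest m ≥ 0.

gcd(13, 23) = 1, so a unique solution mod 23 exists.
13⁻¹ ≡ 16 (mod 23).
m ≡ 16*15 ≡ 10 (mod 23).

10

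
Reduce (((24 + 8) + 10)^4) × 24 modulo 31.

30

24 + 8 = 32 ≡ 1 (mod 31)
1 + 10 = 11
(11)^4 ≡ 9 (mod 31)
9 × 24 = 216 ≡ 30 (mod 31)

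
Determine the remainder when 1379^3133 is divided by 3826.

1379^1 ≡ 1379 (mod 3826)
1379^2 ≡ 1379^2 = 1901641 ≡ 119 (mod 3826)
1379^4 ≡ 119^2 = 14161 ≡ 2683 (mod 3826)
1379^8 ≡ 2683^2 = 7198489 ≡ 1783 (mod 3826)
1379^16 ≡ 1783^2 = 3179089 ≡ 3509 (mod 3826)
1379^32 ≡ 3509^2 = 12313081 ≡ 1013 (mod 3826)
1379^64 ≡ 1013^2 = 1026169 ≡ 801 (mod 3826)
1379^128 ≡ 801^2 = 641601 ≡ 2659 (mod 3826)
1379^256 ≡ 2659^2 = 7070281 ≡ 3659 (mod 3826)
1379^512 ≡ 3659^2 = 13388281 ≡ 1107 (mod 3826)
1379^1024 ≡ 1107^2 = 1225449 ≡ 1129 (mod 3826)
1379^2048 ≡ 1129^2 = 1274641 ≡ 583 (mod 3826)
1379^3133 = 1379^2048 * 1379^1024 * 1379^32 * 1379^16 * 1379^8 * 1379^4 * 1379^1 ≡ 583 * 1129 * 1013 * 3509 * 1783 * 2683 * 1379 (mod 3826).
Accumulate the product:
583 * 1129 = 658207 ≡ 135
135 * 1013 = 136755 ≡ 2845
2845 * 3509 = 9983105 ≡ 1071
1071 * 1783 = 1909593 ≡ 419
419 * 2683 = 1124177 ≡ 3159
3159 * 1379 = 4356261 ≡ 2273

2273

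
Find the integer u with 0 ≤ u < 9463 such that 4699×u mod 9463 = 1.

Run the extended Euclidean algorithm:
9463 = 2*4699 + 65
4699 = 72*65 + 19
65 = 3*19 + 8
19 = 2*8 + 3
8 = 2*3 + 2
3 = 1*2 + 1
2 = 2*1 + 0
gcd(4699, 9463) = 1, so the inverse exists.
Bézout: 1 = −1735*9463 + 3494*4699.
So 4699⁻¹ ≡ 3494 (mod 9463).

3494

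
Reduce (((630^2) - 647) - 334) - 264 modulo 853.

(630)^2 ≡ 255 (mod 853)
255 - 647 = -392 ≡ 461 (mod 853)
461 - 334 = 127
127 - 264 = -137 ≡ 716 (mod 853)

716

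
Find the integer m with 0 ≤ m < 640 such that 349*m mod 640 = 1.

By the extended Euclidean algorithm:
640 = 1·349 + 291
349 = 1·291 + 58
291 = 5·58 + 1
58 = 58·1 + 0
gcd(349, 640) = 1, so the inverse exists.
Back-substitute for 1:
1 = 1·291 − 5·58
  = −5·349 + 6·291
  = 6·640 − 11·349
So 349⁻¹ ≡ −11 ≡ 629 (mod 640).

629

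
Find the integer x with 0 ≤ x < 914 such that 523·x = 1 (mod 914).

Apply the Euclidean algorithm and back-substitute:
914 = 1·523 + 391
523 = 1·391 + 132
391 = 2·132 + 127
132 = 1·127 + 5
127 = 25·5 + 2
5 = 2·2 + 1
2 = 2·1 + 0
gcd(523, 914) = 1, so the inverse exists.
Back-substitute for 1:
1 = 1·5 − 2·2
  = −2·127 + 51·5
  = 51·132 − 53·127
  = −53·391 + 157·132
  = 157·523 − 210·391
  = −210·914 + 367·523
So 523⁻¹ ≡ 367 (mod 914).

367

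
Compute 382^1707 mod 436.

428

382^1 ≡ 382 (mod 436)
382^2 ≡ 382^2 = 145924 ≡ 300 (mod 436)
382^4 ≡ 300^2 = 90000 ≡ 184 (mod 436)
382^8 ≡ 184^2 = 33856 ≡ 284 (mod 436)
382^16 ≡ 284^2 = 80656 ≡ 432 (mod 436)
382^32 ≡ 432^2 = 186624 ≡ 16 (mod 436)
382^64 ≡ 16^2 = 256 (mod 436)
382^128 ≡ 256^2 = 65536 ≡ 136 (mod 436)
382^256 ≡ 136^2 = 18496 ≡ 184 (mod 436)
382^512 ≡ 184^2 = 33856 ≡ 284 (mod 436)
382^1024 ≡ 284^2 = 80656 ≡ 432 (mod 436)
382^1707 = 382^1024 * 382^512 * 382^128 * 382^32 * 382^8 * 382^2 * 382^1 ≡ 432 * 284 * 136 * 16 * 284 * 300 * 382 (mod 436).
Accumulate the product:
432 * 284 = 122688 ≡ 172
172 * 136 = 23392 ≡ 284
284 * 16 = 4544 ≡ 184
184 * 284 = 52256 ≡ 372
372 * 300 = 111600 ≡ 420
420 * 382 = 160440 ≡ 428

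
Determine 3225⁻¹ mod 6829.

By the extended Euclidean algorithm:
6829 = 2*3225 + 379
3225 = 8*379 + 193
379 = 1*193 + 186
193 = 1*186 + 7
186 = 26*7 + 4
7 = 1*4 + 3
4 = 1*3 + 1
3 = 3*1 + 0
gcd(3225, 6829) = 1, so the inverse exists.
Bézout: 1 = 919*6829 − 1946*3225.
So 3225⁻¹ ≡ −1946 ≡ 4883 (mod 6829).

4883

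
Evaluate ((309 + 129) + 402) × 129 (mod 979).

670

309 + 129 = 438
438 + 402 = 840
840 × 129 = 108360 ≡ 670 (mod 979)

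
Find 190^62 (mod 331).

62 in binary is 111110, i.e. 62 = 32 + 16 + 8 + 4 + 2.
190^1 ≡ 190 (mod 331)
190^2 ≡ 190^2 = 36100 ≡ 21 (mod 331)
190^4 ≡ 21^2 = 441 ≡ 110 (mod 331)
190^8 ≡ 110^2 = 12100 ≡ 184 (mod 331)
190^16 ≡ 184^2 = 33856 ≡ 94 (mod 331)
190^32 ≡ 94^2 = 8836 ≡ 230 (mod 331)
190^62 = 190^32 × 190^16 × 190^8 × 190^4 × 190^2 ≡ 230 × 94 × 184 × 110 × 21 (mod 331).
Accumulate the product:
230 × 94 = 21620 ≡ 105
105 × 184 = 19320 ≡ 122
122 × 110 = 13420 ≡ 180
180 × 21 = 3780 ≡ 139

139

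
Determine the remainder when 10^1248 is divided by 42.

22

1248 in binary is 10011100000, i.e. 1248 = 1024 + 128 + 64 + 32.
10^1 ≡ 10 (mod 42)
10^2 ≡ 10^2 = 100 ≡ 16 (mod 42)
10^4 ≡ 16^2 = 256 ≡ 4 (mod 42)
10^8 ≡ 4^2 = 16 (mod 42)
10^16 ≡ 16^2 = 256 ≡ 4 (mod 42)
10^32 ≡ 4^2 = 16 (mod 42)
10^64 ≡ 16^2 = 256 ≡ 4 (mod 42)
10^128 ≡ 4^2 = 16 (mod 42)
10^256 ≡ 16^2 = 256 ≡ 4 (mod 42)
10^512 ≡ 4^2 = 16 (mod 42)
10^1024 ≡ 16^2 = 256 ≡ 4 (mod 42)
10^1248 = 10^1024 * 10^128 * 10^64 * 10^32 ≡ 4 * 16 * 4 * 16 (mod 42).
Accumulate the product:
4 * 16 = 64 ≡ 22
22 * 4 = 88 ≡ 4
4 * 16 = 64 ≡ 22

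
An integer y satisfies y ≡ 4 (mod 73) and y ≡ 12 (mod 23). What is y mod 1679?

73⁻¹ mod 23: 73*6 ≡ 1 (mod 23), so 73⁻¹ ≡ 6.
y = 4 + 73*((12 − 4)*6 mod 23) = 4 + 73*2 = 150.

150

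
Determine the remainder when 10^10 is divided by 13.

Using repeated squaring:
10 in binary is 1010, i.e. 10 = 8 + 2.
10^1 ≡ 10 (mod 13)
10^2 ≡ 10^2 = 100 ≡ 9 (mod 13)
10^4 ≡ 9^2 = 81 ≡ 3 (mod 13)
10^8 ≡ 3^2 = 9 (mod 13)
10^10 = 10^8 · 10^2 ≡ 9 · 9 (mod 13).
9 · 9 = 81 ≡ 3 (mod 13).

3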